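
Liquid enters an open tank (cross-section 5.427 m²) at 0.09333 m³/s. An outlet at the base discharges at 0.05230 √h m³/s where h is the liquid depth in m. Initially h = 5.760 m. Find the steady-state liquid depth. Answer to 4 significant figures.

3.184 m

Level balance: A dh/dt = 0.09333 − 0.05230 √h. Setting dh/dt = 0:
Q_in = 0.05230 √h_ss ⇒ √h_ss = 0.09333/0.05230 = 1.78451.
h_ss = 1.78451² = 3.18448 m. (Since h₀ = 5.760 m > h_ss, the level will fall toward this value.)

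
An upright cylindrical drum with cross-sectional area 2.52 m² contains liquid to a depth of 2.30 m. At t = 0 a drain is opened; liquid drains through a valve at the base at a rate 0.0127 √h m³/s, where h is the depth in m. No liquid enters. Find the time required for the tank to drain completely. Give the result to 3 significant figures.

602 s

With no inflow, A dh/dt = −0.0127 √h.
Separate and integrate: 2(√h − √h₀) = −(0.0127/A) t.
Tank is empty when √h = 0: t_empty = 2A√h₀/0.0127.
t_empty = 2·2.52·√2.30/0.0127 = 5.0400·1.5166/0.0127 = 601.85 s.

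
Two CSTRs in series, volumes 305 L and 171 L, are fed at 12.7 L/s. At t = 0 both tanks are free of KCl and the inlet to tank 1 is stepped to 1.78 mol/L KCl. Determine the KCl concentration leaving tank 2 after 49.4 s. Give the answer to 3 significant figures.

1.32 mol/L

Each tank obeys Vᵢ dCᵢ/dt = Q(Cᵢ₋₁ − Cᵢ), so τᵢ = Vᵢ/Q.
τ₁ = 305/12.7 = 24.016 s; τ₂ = 171/12.7 = 13.465 s.
Tank 1: C₁ = C_in(1 − e^(−t/τ₁)). Tank 2 (τ₁ ≠ τ₂): C₂ = C_in[1 − (τ₁ e^(−t/τ₁) − τ₂ e^(−t/τ₂))/(τ₁ − τ₂)].
At t = 49.4: e^(−t/τ₁) = 0.12784, e^(−t/τ₂) = 0.025505.
C₂ = 1.78·[1 − (24.016·0.12784 − 13.465·0.025505)/(10.551)] = 1.78·0.74157 = 1.3200 mol/L.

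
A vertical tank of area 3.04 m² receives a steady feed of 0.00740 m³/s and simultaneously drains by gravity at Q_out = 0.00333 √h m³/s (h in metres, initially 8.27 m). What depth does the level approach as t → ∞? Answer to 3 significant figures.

4.94 m

Unsteady balance on liquid volume: A dh/dt = Q_in − 0.00333 √h. At steady state dh/dt = 0:
Q_in = 0.00333 √h_ss ⇒ √h_ss = 0.00740/0.00333 = 2.2222.
h_ss = 2.2222² = 4.9383 m. (Since h₀ = 8.27 m > h_ss, the level will fall toward this value.)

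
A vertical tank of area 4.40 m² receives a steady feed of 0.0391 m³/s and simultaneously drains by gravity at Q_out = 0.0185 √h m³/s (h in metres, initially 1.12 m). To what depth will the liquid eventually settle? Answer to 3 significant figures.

4.47 m

Level balance: A dh/dt = 0.0391 − 0.0185 √h. Setting dh/dt = 0:
Q_in = 0.0185 √h_ss ⇒ √h_ss = 0.0391/0.0185 = 2.1135.
h_ss = 2.1135² = 4.4669 m. (Since h₀ = 1.12 m < h_ss, the level will rise toward this value.)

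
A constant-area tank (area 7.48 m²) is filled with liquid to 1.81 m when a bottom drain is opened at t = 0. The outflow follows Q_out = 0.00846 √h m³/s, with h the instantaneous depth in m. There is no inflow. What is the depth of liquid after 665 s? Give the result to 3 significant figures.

0.940 m

Volume balance on the tank: A dh/dt = −0.00846 √h.
This is separable: 2 d(√h)/dt = −0.00846/A, so √h = √h₀ − (0.00846/(2A)) t.
√h = √1.81 − 0.00846·665/(2·7.48) = 1.3454 − 0.37606 = 0.96930.
h = 0.96930² = 0.93954 m.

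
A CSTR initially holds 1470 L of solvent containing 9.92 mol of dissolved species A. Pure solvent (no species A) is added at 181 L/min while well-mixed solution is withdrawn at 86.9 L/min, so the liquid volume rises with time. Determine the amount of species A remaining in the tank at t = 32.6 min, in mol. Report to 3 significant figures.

Let m(t) be the amount of species A. Volume: V(t) = V₀ + (Q_in − Q_out) t = 1470 + 94.100 t; V(32.6) = 4537.7 L.
Species balance (pure solvent in): dm/dt = −Q_out · m/V(t).
dm/m = −Q_out dt/(V₀ + 94.100 t); integrating gives ln(m/m₀) = −(Q_out/(Q_in−Q_out)) ln(V/V₀).
m = m₀ (V₀/V)^(Q_out/(Q_in−Q_out)) = 9.92 × (1470/4537.7)^(0.92349) = 3.5031 mol.

3.50 mol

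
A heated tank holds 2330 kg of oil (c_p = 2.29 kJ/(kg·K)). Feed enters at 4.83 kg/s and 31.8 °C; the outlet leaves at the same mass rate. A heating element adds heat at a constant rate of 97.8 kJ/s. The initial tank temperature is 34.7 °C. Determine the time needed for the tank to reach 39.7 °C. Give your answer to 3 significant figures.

888 s

First-law balance (no shaft work): M c_p dT/dt = ṁ c_p (T_in − T) + 97.8.
τ = M/ṁ = 482.40 s; T_ss = T_in + Q̇/(ṁ c_p) = 40.642 °C.
T(t) = T_ss + (T₀ − T_ss) e^(−t/τ). Set T = 39.7:
e^(−t/τ) = (39.7 − 40.642)/(34.7 − 40.642) = 0.15855
t = −482.40 · ln(0.15855) = 888.44 s.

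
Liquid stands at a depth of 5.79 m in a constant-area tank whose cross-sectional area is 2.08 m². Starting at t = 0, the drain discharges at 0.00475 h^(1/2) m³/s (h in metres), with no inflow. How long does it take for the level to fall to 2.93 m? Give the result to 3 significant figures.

With no inflow, A dh/dt = −0.00475 √h.
Separate and integrate: 2(√h − √h₀) = −(0.00475/A) t.
t = 2A(√h₀ − √h)/0.00475 = 2·2.08·(√5.79 − √2.93)/0.00475
  = 4.1600 × (2.4062 − 1.7117) / 0.00475 = 608.25 s.

608 s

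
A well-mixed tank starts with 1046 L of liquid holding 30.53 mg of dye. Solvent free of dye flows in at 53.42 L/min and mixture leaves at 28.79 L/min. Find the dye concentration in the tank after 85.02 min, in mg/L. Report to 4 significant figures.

0.002690 mg/L

Let m(t) be the amount of dye. Volume: V(t) = V₀ + (Q_in − Q_out) t = 1046 + 24.6300 t; V(85.02) = 3140.04 L.
No dye enters, so dm/dt = −Q_out · (m/V).
dm/m = −Q_out dt/(V₀ + 24.6300 t); integrating gives ln(m/m₀) = −(Q_out/(Q_in−Q_out)) ln(V/V₀).
m = m₀ (V₀/V)^(Q_out/(Q_in−Q_out)) = 30.53 × (1046/3140.04)^(1.16890) = 8.44675 mg.
C = m/V = 8.44675/3140.04 = 0.00269001 mg/L.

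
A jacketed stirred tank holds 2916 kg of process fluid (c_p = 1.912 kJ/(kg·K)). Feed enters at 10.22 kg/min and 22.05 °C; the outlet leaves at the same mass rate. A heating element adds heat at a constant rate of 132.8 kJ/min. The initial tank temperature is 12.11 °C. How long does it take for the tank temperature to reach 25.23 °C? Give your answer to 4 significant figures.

Heat balance on the well-mixed liquid: M c_p dT/dt = ṁ c_p (T_in − T) + 132.8.
τ = M/ṁ = 285.323 min; T_ss = T_in + Q̇/(ṁ c_p) = 28.8461 °C.
T(t) = T_ss + (T₀ − T_ss) e^(−t/τ). Set T = 25.23:
e^(−t/τ) = (25.23 − 28.8461)/(12.11 − 28.8461) = 0.216066
t = −285.323 · ln(0.216066) = 437.164 min.

437.2 min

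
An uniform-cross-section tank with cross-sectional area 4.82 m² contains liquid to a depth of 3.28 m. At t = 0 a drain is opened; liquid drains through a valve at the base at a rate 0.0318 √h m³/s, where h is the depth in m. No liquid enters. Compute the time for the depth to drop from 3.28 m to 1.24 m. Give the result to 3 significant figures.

A dh/dt = −Q_out = −0.0318 √h.
This is separable: 2 d(√h)/dt = −0.0318/A, so √h = √h₀ − (0.0318/(2A)) t.
t = 2A(√h₀ − √h)/0.0318 = 2·4.82·(√3.28 − √1.24)/0.0318
  = 9.6400 × (1.8111 − 1.1136) / 0.0318 = 211.45 s.

211 s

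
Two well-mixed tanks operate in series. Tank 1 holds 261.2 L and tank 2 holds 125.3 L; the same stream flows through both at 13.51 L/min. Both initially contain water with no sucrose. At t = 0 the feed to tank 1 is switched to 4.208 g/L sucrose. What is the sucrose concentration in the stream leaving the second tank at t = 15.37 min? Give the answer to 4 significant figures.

Each tank obeys Vᵢ dCᵢ/dt = Q(Cᵢ₋₁ − Cᵢ), so τᵢ = Vᵢ/Q.
τ₁ = 261.2/13.51 = 19.3338 min; τ₂ = 125.3/13.51 = 9.27461 min.
Tank 1: C₁ = C_in(1 − e^(−t/τ₁)). Tank 2 (τ₁ ≠ τ₂): C₂ = C_in[1 − (τ₁ e^(−t/τ₁) − τ₂ e^(−t/τ₂))/(τ₁ − τ₂)].
At t = 15.37: e^(−t/τ₁) = 0.451590, e^(−t/τ₂) = 0.190670.
C₂ = 4.208·[1 − (19.3338·0.451590 − 9.27461·0.190670)/(10.0592)] = 4.208·0.307840 = 1.29539 g/L.

1.295 g/L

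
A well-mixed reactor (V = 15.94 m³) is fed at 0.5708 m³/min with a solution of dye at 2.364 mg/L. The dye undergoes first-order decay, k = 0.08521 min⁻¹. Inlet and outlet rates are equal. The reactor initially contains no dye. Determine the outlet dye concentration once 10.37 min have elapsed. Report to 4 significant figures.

0.5001 mg/L

Accumulation = in − out − consumed: V dC/dt = Q C_in − Q C − k V C.
dC/dt = (Q/V) C_in − (Q/V + k) C; effective rate a = Q/V + k = 0.0358093 + 0.08521 = 0.121019 min⁻¹.
C_ss = Q C_in/(Q + kV) = 0.699501 mg/L; C(t) = C_ss + (C₀ − C_ss) e^(−a t).
C(10.37) = 0.699501 + (-0.699501)·e^(−0.121019·10.37) = 0.699501 + (-0.699501)·0.285084 = 0.500084 mg/L.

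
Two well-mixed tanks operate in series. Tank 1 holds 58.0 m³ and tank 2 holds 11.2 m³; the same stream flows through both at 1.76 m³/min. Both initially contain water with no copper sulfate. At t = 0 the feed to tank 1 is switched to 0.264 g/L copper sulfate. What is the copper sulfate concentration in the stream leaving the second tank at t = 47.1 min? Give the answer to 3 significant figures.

0.186 g/L

Each tank obeys Vᵢ dCᵢ/dt = Q(Cᵢ₋₁ − Cᵢ), so τᵢ = Vᵢ/Q.
τ₁ = 58.0/1.76 = 32.955 min; τ₂ = 11.2/1.76 = 6.3636 min.
Tank 1: C₁ = C_in(1 − e^(−t/τ₁)). Tank 2 (τ₁ ≠ τ₂): C₂ = C_in[1 − (τ₁ e^(−t/τ₁) − τ₂ e^(−t/τ₂))/(τ₁ − τ₂)].
At t = 47.1: e^(−t/τ₁) = 0.23949, e^(−t/τ₂) = 0.00061038.
C₂ = 0.264·[1 − (32.955·0.23949 − 6.3636·0.00061038)/(26.591)] = 0.264·0.70334 = 0.18568 g/L.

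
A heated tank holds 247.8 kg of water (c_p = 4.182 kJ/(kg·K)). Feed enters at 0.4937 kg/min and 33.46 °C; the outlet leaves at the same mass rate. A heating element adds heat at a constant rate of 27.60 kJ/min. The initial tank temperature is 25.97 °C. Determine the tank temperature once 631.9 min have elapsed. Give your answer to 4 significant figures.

First-law balance (no shaft work): M c_p dT/dt = ṁ c_p (T_in − T) + 27.60.
Rearrange: dT/dt = (T_ss − T)/τ with τ = M/ṁ = 501.924 min and T_ss = T_in + Q̇/(ṁ c_p) = 46.8279 °C.
T approaches T_ss exponentially: T(t) = T_ss + (T₀ − T_ss) e^(−t/τ).
T(631.9) = 46.8279 + (-20.8579)·e^(−631.9/501.924) = 46.8279 + (-20.8579)·0.283951 = 40.9053 °C.

40.91 °C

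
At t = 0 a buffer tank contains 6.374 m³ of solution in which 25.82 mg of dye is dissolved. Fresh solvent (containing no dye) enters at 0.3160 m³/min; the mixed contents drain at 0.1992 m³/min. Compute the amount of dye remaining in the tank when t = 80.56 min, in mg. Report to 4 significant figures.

Total volume: dV/dt = Q_in − Q_out = 0.116800 m³/min, so V(t) = 6.374 + 0.116800 t and V(80.56) = 15.7834 m³.
Species balance (pure solvent in): dm/dt = −Q_out · m/V(t).
Separate: dm/m = −Q_out dt/V(t) ⇒ ln(m/m₀) = −(Q_out/(Q_in−Q_out)) ln(V/V₀).
m = m₀ (V₀/V)^(Q_out/(Q_in−Q_out)) = 25.82 × (6.374/15.7834)^(1.70548) = 5.49994 mg.

5.500 mg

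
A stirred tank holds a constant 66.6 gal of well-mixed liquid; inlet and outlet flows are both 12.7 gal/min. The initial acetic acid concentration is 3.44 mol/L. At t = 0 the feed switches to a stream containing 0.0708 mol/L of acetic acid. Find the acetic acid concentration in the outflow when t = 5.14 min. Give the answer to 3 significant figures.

1.34 mol/L

Species balance on the tank: V dC/dt = Q(C_in − C).
Rewrite as dC/dt + C/τ = C_in/τ, τ = V/Q = 5.2441 min.
C approaches C_in exponentially: C(t) = C_in + (C₀ − C_in) e^(−t/τ).
C(5.14) = 0.0708 + (3.44 − 0.0708)·e^(−5.14/5.2441) = 0.0708 + (3.3692)·0.37525 = 1.3351 mol/L.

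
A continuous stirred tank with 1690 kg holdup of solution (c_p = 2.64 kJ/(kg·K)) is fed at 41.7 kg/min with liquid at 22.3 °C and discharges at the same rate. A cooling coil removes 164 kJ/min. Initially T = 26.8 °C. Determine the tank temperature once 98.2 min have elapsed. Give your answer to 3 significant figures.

M c_p dT/dt = ṁ c_p (T_in − T) − Q̇.
τ = M/ṁ = 40.528 min; T_ss = T_in − Q̇/(ṁ c_p) = 22.3 − 164/(41.7·2.64) = 20.810 °C.
Solution: T(t) = T_ss + (T₀ − T_ss) e^(−t/τ).
T(98.2) = 20.810 + (5.9897)·e^(−98.2/40.528) = 20.810 + (5.9897)·0.088652 = 21.341 °C.

21.3 °C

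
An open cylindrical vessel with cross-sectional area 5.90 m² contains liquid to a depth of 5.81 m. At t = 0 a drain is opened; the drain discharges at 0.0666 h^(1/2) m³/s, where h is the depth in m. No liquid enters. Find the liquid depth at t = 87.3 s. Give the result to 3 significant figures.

A dh/dt = −Q_out = −0.0666 √h.
Separate and integrate: 2(√h − √h₀) = −(0.0666/A) t.
√h = √5.81 − 0.0666·87.3/(2·5.90) = 2.4104 − 0.49273 = 1.9177.
h = 1.9177² = 3.6774 m.

3.68 m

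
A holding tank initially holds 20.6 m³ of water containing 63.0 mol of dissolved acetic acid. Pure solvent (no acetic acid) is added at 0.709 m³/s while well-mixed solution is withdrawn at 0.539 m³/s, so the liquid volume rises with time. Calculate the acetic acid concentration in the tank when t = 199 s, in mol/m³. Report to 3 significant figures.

Total volume: dV/dt = Q_in − Q_out = 0.17000 m³/s, so V(t) = 20.6 + 0.17000 t and V(199) = 54.430 m³.
Species balance (pure solvent in): dm/dt = −Q_out · m/V(t).
dm/m = −Q_out dt/(V₀ + 0.17000 t); integrating gives ln(m/m₀) = −(Q_out/(Q_in−Q_out)) ln(V/V₀).
m = m₀ (V₀/V)^(Q_out/(Q_in−Q_out)) = 63.0 × (20.6/54.430)^(3.1706) = 2.8936 mol.
C = m/V = 2.8936/54.430 = 0.053163 mol/m³.

0.0532 mol/m³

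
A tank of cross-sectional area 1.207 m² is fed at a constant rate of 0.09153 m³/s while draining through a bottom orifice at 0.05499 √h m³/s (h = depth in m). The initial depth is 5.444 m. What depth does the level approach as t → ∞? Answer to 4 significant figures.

2.771 m

A dh/dt = Q_in − 0.05499 √h. Steady state requires inflow = outflow:
Q_in = 0.05499 √h_ss ⇒ √h_ss = 0.09153/0.05499 = 1.66448.
h_ss = 1.66448² = 2.77051 m. (Since h₀ = 5.444 m > h_ss, the level will fall toward this value.)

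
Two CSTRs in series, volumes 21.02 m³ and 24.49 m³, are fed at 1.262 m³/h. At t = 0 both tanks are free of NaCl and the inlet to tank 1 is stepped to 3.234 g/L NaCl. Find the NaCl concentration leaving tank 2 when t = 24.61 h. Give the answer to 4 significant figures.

1.283 g/L

Each tank obeys Vᵢ dCᵢ/dt = Q(Cᵢ₋₁ − Cᵢ), so τᵢ = Vᵢ/Q.
τ₁ = 21.02/1.262 = 16.6561 h; τ₂ = 24.49/1.262 = 19.4057 h.
Solving the cascade with C₁(0)=C₂(0)=0 gives C₂(t) = C_in[1 − (τ₁ e^(−t/τ₁) − τ₂ e^(−t/τ₂))/(τ₁ − τ₂)].
At t = 24.61: e^(−t/τ₁) = 0.228199, e^(−t/τ₂) = 0.281342.
C₂ = 3.234·[1 − (16.6561·0.228199 − 19.4057·0.281342)/(-2.74960)] = 3.234·0.396737 = 1.28305 g/L.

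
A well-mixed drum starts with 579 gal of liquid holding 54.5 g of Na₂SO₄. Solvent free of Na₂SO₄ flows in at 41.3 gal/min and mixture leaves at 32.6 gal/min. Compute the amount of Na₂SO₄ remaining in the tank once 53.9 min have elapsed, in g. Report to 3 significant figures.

Total volume: dV/dt = Q_in − Q_out = 8.7000 gal/min, so V(t) = 579 + 8.7000 t and V(53.9) = 1047.9 gal.
Species balance (pure solvent in): dm/dt = −Q_out · m/V(t).
dm/m = −Q_out dt/(V₀ + 8.7000 t); integrating gives ln(m/m₀) = −(Q_out/(Q_in−Q_out)) ln(V/V₀).
m = m₀ (V₀/V)^(Q_out/(Q_in−Q_out)) = 54.5 × (579/1047.9)^(3.7471) = 5.9011 g.

5.90 g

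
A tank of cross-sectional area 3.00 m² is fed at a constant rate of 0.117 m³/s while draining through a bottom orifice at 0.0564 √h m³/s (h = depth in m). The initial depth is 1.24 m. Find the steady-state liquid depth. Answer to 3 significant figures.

Accumulation of liquid (constant cross-section A): A dh/dt = Q_in − 0.0564 √h. At steady state dh/dt = 0:
Q_in = 0.0564 √h_ss ⇒ √h_ss = 0.117/0.0564 = 2.0745.
h_ss = 2.0745² = 4.3034 m. (Since h₀ = 1.24 m < h_ss, the level will rise toward this value.)

4.30 m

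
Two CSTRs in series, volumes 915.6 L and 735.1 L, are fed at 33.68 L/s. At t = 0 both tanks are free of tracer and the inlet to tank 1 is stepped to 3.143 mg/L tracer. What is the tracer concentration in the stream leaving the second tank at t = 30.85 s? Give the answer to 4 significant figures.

1.132 mg/L

Species balance on tank i: dCᵢ/dt = (Cᵢ₋₁ − Cᵢ)/τᵢ with τᵢ = Vᵢ/Q.
τ₁ = 915.6/33.68 = 27.1853 s; τ₂ = 735.1/33.68 = 21.8260 s.
Tank 1: C₁ = C_in(1 − e^(−t/τ₁)). Tank 2 (τ₁ ≠ τ₂): C₂ = C_in[1 − (τ₁ e^(−t/τ₁) − τ₂ e^(−t/τ₂))/(τ₁ − τ₂)].
At t = 30.85: e^(−t/τ₁) = 0.321485, e^(−t/τ₂) = 0.243302.
C₂ = 3.143·[1 − (27.1853·0.321485 − 21.8260·0.243302)/(5.35926)] = 3.143·0.360111 = 1.13183 mg/L.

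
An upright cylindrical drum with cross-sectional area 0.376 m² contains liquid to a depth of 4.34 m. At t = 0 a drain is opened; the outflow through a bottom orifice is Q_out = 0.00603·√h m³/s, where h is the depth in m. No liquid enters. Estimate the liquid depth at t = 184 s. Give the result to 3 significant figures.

Unsteady balance on liquid volume: A dh/dt = −0.00603 √h.
This is separable: 2 d(√h)/dt = −0.00603/A, so √h = √h₀ − (0.00603/(2A)) t.
√h = √4.34 − 0.00603·184/(2·0.376) = 2.0833 − 1.4754 = 0.60784.
h = 0.60784² = 0.36947 m.

0.369 m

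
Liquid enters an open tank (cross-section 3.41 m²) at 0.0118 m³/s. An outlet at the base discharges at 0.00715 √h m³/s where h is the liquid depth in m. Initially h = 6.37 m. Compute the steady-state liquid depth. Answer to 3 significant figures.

A dh/dt = Q_in − 0.00715 √h. Steady state requires inflow = outflow:
Q_in = 0.00715 √h_ss ⇒ √h_ss = 0.0118/0.00715 = 1.6503.
h_ss = 1.6503² = 2.7237 m. (Since h₀ = 6.37 m > h_ss, the level will fall toward this value.)

2.72 m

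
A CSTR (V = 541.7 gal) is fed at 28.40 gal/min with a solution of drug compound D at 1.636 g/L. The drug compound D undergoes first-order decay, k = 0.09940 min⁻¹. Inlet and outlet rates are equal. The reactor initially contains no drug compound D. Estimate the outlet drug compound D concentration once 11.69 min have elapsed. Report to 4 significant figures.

0.4692 g/L

Species balance: V dC/dt = Q C_in − Q C − k V C.
This is linear with rate a = Q/V + k = 0.151828 min⁻¹.
C_ss = Q C_in/(Q + kV) = 0.564927 g/L; C(t) = C_ss + (C₀ − C_ss) e^(−a t).
C(11.69) = 0.564927 + (-0.564927)·e^(−0.151828·11.69) = 0.564927 + (-0.564927)·0.169507 = 0.469168 g/L.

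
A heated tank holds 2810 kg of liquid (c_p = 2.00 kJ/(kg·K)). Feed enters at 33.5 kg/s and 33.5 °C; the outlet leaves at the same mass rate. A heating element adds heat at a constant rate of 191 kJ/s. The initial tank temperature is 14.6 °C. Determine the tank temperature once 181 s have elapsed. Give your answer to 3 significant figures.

Heat balance on the well-mixed liquid: M c_p dT/dt = ṁ c_p (T_in − T) + 191.
τ = M/ṁ = 83.881 s; T_ss = T_in + Q̇/(ṁ c_p) = 33.5 + 191/(33.5·2.00) = 36.351 °C.
T approaches T_ss exponentially: T(t) = T_ss + (T₀ − T_ss) e^(−t/τ).
T(181) = 36.351 + (-21.751)·e^(−181/83.881) = 36.351 + (-21.751)·0.11558 = 33.837 °C.

33.8 °C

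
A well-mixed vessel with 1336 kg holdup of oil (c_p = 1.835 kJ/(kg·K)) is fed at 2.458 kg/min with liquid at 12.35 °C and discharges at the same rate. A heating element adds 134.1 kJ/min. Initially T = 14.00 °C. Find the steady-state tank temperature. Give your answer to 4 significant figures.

42.08 °C

Unsteady energy balance on the tank contents: M c_p dT/dt = ṁ c_p (T_in − T) + 134.1.
At steady state dT/dt = 0 ⇒ T_ss = T_in + Q̇/(ṁ c_p) = 12.35 + 134.1/(2.458·1.835) = 42.0811 °C.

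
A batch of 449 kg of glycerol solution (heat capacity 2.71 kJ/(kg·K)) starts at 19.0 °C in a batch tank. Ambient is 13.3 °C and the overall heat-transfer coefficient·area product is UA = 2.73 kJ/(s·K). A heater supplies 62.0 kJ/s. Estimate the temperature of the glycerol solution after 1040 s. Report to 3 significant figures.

M c_p dT/dt = −UA(T − T_amb) + Q̇.
dT/dt = (T_ss − T)/τ with T_ss = T_amb + Q̇/UA = 13.3 + 62.0/2.73 = 36.011 °C, τ = M c_p/UA = 449·2.71/2.73 = 445.71 s.
T approaches T_ss exponentially: T(t) = T_ss + (T₀ − T_ss) e^(−t/τ).
T(1040) = 36.011 + (-17.011)·0.096970 = 34.361 °C.

34.4 °C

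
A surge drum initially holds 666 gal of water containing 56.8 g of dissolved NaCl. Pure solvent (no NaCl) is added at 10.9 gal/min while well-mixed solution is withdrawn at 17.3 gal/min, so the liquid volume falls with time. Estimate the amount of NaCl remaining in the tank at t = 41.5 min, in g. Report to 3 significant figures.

14.4 g

Let m(t) be the amount of NaCl. Volume: V(t) = V₀ + (Q_in − Q_out) t = 666 − 6.4000 t; V(41.5) = 400.40 gal.
Solute balance: dm/dt = 0 − Q_out C = −Q_out m/V(t).
dm/m = −Q_out dt/(V₀ − 6.4000 t); integrating gives ln(m/m₀) = −(Q_out/(Q_in−Q_out)) ln(V/V₀).
m = m₀ (V₀/V)^(Q_out/(Q_in−Q_out)) = 56.8 × (666/400.40)^(-2.7031) = 14.355 g.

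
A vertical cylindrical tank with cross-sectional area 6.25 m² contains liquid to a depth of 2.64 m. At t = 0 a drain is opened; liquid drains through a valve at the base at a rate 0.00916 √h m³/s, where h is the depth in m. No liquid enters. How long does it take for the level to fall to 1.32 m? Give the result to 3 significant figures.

649 s

With no inflow, A dh/dt = −0.00916 √h.
Separate and integrate: 2(√h − √h₀) = −(0.00916/A) t.
t = 2A(√h₀ − √h)/0.00916 = 2·6.25·(√2.64 − √1.32)/0.00916
  = 12.500 × (1.6248 − 1.1489) / 0.00916 = 649.42 s.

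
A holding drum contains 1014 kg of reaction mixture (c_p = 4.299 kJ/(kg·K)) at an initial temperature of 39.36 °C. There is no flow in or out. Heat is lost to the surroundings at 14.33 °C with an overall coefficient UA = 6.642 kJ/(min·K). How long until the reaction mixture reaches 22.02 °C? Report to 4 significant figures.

774.5 min

Unsteady energy balance on the tank contents: M c_p dT/dt = −UA(T − T_amb).
τ = M c_p/UA = 656.306 min; T_ss = T_amb = 14.3300 °C.
T(t) = T_ss + (T₀ − T_ss)e^(−t/τ); set T = 22.02:
t = −τ ln[(T − T_ss)/(T₀ − T_ss)] = −656.306 · ln(0.307231) = 774.543 min.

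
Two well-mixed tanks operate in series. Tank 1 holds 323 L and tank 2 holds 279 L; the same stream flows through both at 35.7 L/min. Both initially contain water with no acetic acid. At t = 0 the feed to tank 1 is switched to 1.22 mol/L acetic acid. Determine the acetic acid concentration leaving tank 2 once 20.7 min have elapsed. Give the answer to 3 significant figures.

Time constants: τᵢ = Vᵢ/Q for each well-mixed tank.
τ₁ = 323/35.7 = 9.0476 min; τ₂ = 279/35.7 = 7.8151 min.
Tank 1: C₁ = C_in(1 − e^(−t/τ₁)). Tank 2 (τ₁ ≠ τ₂): C₂ = C_in[1 − (τ₁ e^(−t/τ₁) − τ₂ e^(−t/τ₂))/(τ₁ − τ₂)].
At t = 20.7: e^(−t/τ₁) = 0.10148, e^(−t/τ₂) = 0.070742.
C₂ = 1.22·[1 − (9.0476·0.10148 − 7.8151·0.070742)/(1.2325)] = 1.22·0.70362 = 0.85841 mol/L.

0.858 mol/L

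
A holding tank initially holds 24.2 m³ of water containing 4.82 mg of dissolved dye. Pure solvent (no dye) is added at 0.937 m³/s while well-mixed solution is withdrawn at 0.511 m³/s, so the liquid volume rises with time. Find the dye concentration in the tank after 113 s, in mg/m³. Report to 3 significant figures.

Let m(t) be the amount of dye. Volume: V(t) = V₀ + (Q_in − Q_out) t = 24.2 + 0.42600 t; V(113) = 72.338 m³.
Solute balance: dm/dt = 0 − Q_out C = −Q_out m/V(t).
dm/m = −Q_out dt/(V₀ + 0.42600 t); integrating gives ln(m/m₀) = −(Q_out/(Q_in−Q_out)) ln(V/V₀).
m = m₀ (V₀/V)^(Q_out/(Q_in−Q_out)) = 4.82 × (24.2/72.338)^(1.1995) = 1.2960 mg.
C = m/V = 1.2960/72.338 = 0.017916 mg/m³.

0.0179 mg/m³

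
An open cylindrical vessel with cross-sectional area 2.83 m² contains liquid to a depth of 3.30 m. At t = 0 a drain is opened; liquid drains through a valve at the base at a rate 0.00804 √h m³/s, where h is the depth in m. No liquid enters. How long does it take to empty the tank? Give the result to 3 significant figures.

1280 s

With no inflow, A dh/dt = −0.00804 √h.
Separate and integrate: 2(√h − √h₀) = −(0.00804/A) t.
Set h = 0: 2√h₀ = (0.00804/A) t_empty ⇒ t_empty = 2A√h₀/0.00804.
t_empty = 2·2.83·√3.30/0.00804 = 5.6600·1.8166/0.00804 = 1278.8 s.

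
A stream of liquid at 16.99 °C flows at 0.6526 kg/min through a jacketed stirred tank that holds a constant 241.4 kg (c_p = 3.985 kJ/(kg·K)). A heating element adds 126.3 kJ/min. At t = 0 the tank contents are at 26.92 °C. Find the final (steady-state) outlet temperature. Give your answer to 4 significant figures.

65.56 °C

M c_p dT/dt = ṁ c_p (T_in − T) + Q̇.
At steady state dT/dt = 0 ⇒ T_ss = T_in + Q̇/(ṁ c_p) = 16.99 + 126.3/(0.6526·3.985) = 65.5555 °C.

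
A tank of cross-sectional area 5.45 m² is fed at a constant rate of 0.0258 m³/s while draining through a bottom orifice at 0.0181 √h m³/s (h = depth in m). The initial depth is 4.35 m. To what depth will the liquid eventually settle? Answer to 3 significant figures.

2.03 m

Unsteady balance on liquid volume: A dh/dt = Q_in − 0.0181 √h. At steady state dh/dt = 0:
Q_in = 0.0181 √h_ss ⇒ √h_ss = 0.0258/0.0181 = 1.4254.
h_ss = 1.4254² = 2.0318 m. (Since h₀ = 4.35 m > h_ss, the level will fall toward this value.)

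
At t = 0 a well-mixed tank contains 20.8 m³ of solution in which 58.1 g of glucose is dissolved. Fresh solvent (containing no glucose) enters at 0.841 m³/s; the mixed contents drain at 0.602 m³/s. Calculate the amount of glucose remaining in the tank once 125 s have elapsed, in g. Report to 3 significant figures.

Let m(t) be the amount of glucose. Volume: V(t) = V₀ + (Q_in − Q_out) t = 20.8 + 0.23900 t; V(125) = 50.675 m³.
No glucose enters, so dm/dt = −Q_out · (m/V).
dm/m = −Q_out dt/(V₀ + 0.23900 t); integrating gives ln(m/m₀) = −(Q_out/(Q_in−Q_out)) ln(V/V₀).
m = m₀ (V₀/V)^(Q_out/(Q_in−Q_out)) = 58.1 × (20.8/50.675)^(2.5188) = 6.1669 g.

6.17 g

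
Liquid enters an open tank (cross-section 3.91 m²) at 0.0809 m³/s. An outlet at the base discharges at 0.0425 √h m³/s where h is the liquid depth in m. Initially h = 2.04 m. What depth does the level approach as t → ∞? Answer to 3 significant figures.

3.62 m

Level balance: A dh/dt = 0.0809 − 0.0425 √h. Setting dh/dt = 0:
Q_in = 0.0425 √h_ss ⇒ √h_ss = 0.0809/0.0425 = 1.9035.
h_ss = 1.9035² = 3.6234 m. (Since h₀ = 2.04 m < h_ss, the level will rise toward this value.)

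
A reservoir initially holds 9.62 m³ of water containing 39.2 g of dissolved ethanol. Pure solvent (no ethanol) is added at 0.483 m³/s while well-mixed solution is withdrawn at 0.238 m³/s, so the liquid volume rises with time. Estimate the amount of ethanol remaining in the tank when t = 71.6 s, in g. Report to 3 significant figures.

Total volume: dV/dt = Q_in − Q_out = 0.24500 m³/s, so V(t) = 9.62 + 0.24500 t and V(71.6) = 27.162 m³.
Solute balance: dm/dt = 0 − Q_out C = −Q_out m/V(t).
dm/m = −Q_out dt/(V₀ + 0.24500 t); integrating gives ln(m/m₀) = −(Q_out/(Q_in−Q_out)) ln(V/V₀).
m = m₀ (V₀/V)^(Q_out/(Q_in−Q_out)) = 39.2 × (9.62/27.162)^(0.97143) = 14.301 g.

14.3 g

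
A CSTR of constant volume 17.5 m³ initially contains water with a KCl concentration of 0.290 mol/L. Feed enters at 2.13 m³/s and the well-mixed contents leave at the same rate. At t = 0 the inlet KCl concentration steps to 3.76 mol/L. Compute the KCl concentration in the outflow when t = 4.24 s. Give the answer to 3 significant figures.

Accumulation = in − out for the solute gives V dC/dt = Q(C_in − C).
So dC/dt = (C_in − C)/τ with τ = V/Q = 17.5/2.13 = 8.2160 s.
This is linear first-order; C(t) = C_in + (C₀ − C_in) e^(−t/τ).
C(4.24) = 3.76 + (0.290 − 3.76)·e^(−4.24/8.2160) = 3.76 + (-3.4700)·0.59686 = 1.6889 mol/L.

1.69 mol/L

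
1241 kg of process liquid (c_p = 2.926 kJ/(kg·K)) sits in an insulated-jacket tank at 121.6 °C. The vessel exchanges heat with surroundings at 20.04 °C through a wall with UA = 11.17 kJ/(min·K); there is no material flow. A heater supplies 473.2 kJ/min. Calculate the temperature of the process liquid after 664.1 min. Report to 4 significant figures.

M c_p dT/dt = −UA(T − T_amb) + Q̇.
dT/dt = (T_ss − T)/τ with T_ss = T_amb + Q̇/UA = 20.04 + 473.2/11.17 = 62.4035 °C, τ = M c_p/UA = 1241·2.926/11.17 = 325.082 min.
Solution: T(t) = T_ss + (T₀ − T_ss) e^(−t/τ).
T(664.1) = 62.4035 + (59.1965)·0.129656 = 70.0787 °C.

70.08 °C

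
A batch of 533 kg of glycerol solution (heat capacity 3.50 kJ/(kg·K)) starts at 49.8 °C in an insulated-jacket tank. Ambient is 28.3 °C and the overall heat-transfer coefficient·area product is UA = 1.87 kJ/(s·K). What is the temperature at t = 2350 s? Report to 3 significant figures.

Lumped-capacitance energy balance: M c_p dT/dt = UA(T_amb − T).
dT/dt = (T_ss − T)/τ with T_ss = T_amb = 28.300 °C, τ = M c_p/UA = 533·3.50/1.87 = 997.59 s.
This is linear first-order; T(t) = T_ss + (T₀ − T_ss) e^(−t/τ).
T(2350) = 28.300 + (21.500)·0.094830 = 30.339 °C.

30.3 °C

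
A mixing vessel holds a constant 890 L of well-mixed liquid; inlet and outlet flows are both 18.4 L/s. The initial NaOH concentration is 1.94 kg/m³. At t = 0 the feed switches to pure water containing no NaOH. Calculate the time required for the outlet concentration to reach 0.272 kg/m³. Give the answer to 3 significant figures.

Unsteady species balance (constant V, well mixed): V dC/dt = Q(C_in − C), so τ = V/Q = 48.370 s.
C(t) = C_in + (C₀ − C_in) e^(−t/τ). Set C = 0.272 and solve for t:
e^(−t/τ) = (C − C_in)/(C₀ − C_in) = (0.272 − 0)/(1.94 − 0) = 0.14021
t = −τ ln(…) = 48.370 × 1.9646 = 95.029 s.

95.0 s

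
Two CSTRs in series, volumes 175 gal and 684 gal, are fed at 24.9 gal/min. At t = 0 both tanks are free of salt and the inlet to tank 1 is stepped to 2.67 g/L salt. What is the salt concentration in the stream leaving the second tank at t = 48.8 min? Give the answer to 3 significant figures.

Species balance on tank i: dCᵢ/dt = (Cᵢ₋₁ − Cᵢ)/τᵢ with τᵢ = Vᵢ/Q.
τ₁ = 175/24.9 = 7.0281 min; τ₂ = 684/24.9 = 27.470 min.
Solving the cascade with C₁(0)=C₂(0)=0 gives C₂(t) = C_in[1 − (τ₁ e^(−t/τ₁) − τ₂ e^(−t/τ₂))/(τ₁ − τ₂)].
At t = 48.8: e^(−t/τ₁) = 0.00096485, e^(−t/τ₂) = 0.16923.
C₂ = 2.67·[1 − (7.0281·0.00096485 − 27.470·0.16923)/(-20.442)] = 2.67·0.77292 = 2.0637 g/L.

2.06 g/L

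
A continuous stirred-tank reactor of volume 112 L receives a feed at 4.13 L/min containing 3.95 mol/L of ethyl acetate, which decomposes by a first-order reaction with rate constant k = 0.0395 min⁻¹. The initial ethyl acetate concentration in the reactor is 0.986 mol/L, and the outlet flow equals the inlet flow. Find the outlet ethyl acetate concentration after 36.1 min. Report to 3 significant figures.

1.85 mol/L

Species balance: V dC/dt = Q C_in − Q C − k V C.
This is linear with rate a = Q/V + k = 0.076375 min⁻¹.
C_ss = Q C_in/(Q + kV) = 1.9071 mol/L; C(t) = C_ss + (C₀ − C_ss) e^(−a t).
C(36.1) = 1.9071 + (-0.92112)·e^(−0.076375·36.1) = 1.9071 + (-0.92112)·0.063473 = 1.8487 mol/L.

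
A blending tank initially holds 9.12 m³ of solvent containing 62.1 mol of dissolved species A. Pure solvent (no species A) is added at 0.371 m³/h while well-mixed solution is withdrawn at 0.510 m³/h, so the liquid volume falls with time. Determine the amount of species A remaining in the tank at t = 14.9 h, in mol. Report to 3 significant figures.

Total volume: dV/dt = Q_in − Q_out = -0.13900 m³/h, so V(t) = 9.12 − 0.13900 t and V(14.9) = 7.0489 m³.
No species A enters, so dm/dt = −Q_out · (m/V).
dm/m = −Q_out dt/(V₀ − 0.13900 t); integrating gives ln(m/m₀) = −(Q_out/(Q_in−Q_out)) ln(V/V₀).
m = m₀ (V₀/V)^(Q_out/(Q_in−Q_out)) = 62.1 × (9.12/7.0489)^(-3.6691) = 24.134 mol.

24.1 mol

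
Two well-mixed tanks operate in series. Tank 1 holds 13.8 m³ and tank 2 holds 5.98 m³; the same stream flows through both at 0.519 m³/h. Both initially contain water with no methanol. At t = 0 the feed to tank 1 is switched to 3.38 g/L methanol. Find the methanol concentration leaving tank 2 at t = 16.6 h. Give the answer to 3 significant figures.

Species balance on tank i: dCᵢ/dt = (Cᵢ₋₁ − Cᵢ)/τᵢ with τᵢ = Vᵢ/Q.
τ₁ = 13.8/0.519 = 26.590 h; τ₂ = 5.98/0.519 = 11.522 h.
Tank 1: C₁ = C_in(1 − e^(−t/τ₁)). Tank 2 (τ₁ ≠ τ₂): C₂ = C_in[1 − (τ₁ e^(−t/τ₁) − τ₂ e^(−t/τ₂))/(τ₁ − τ₂)].
At t = 16.6: e^(−t/τ₁) = 0.53563, e^(−t/τ₂) = 0.23676.
C₂ = 3.38·[1 − (26.590·0.53563 − 11.522·0.23676)/(15.067)] = 3.38·0.23582 = 0.79706 g/L.

0.797 g/L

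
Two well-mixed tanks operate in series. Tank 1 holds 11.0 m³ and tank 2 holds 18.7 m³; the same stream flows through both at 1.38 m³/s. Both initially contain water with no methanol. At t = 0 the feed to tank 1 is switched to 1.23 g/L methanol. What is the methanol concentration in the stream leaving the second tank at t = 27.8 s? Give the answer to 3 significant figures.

0.900 g/L

Species balance on tank i: dCᵢ/dt = (Cᵢ₋₁ − Cᵢ)/τᵢ with τᵢ = Vᵢ/Q.
τ₁ = 11.0/1.38 = 7.9710 s; τ₂ = 18.7/1.38 = 13.551 s.
Solving the cascade with C₁(0)=C₂(0)=0 gives C₂(t) = C_in[1 − (τ₁ e^(−t/τ₁) − τ₂ e^(−t/τ₂))/(τ₁ − τ₂)].
At t = 27.8: e^(−t/τ₁) = 0.030573, e^(−t/τ₂) = 0.12854.
C₂ = 1.23·[1 − (7.9710·0.030573 − 13.551·0.12854)/(-5.5797)] = 1.23·0.73152 = 0.89977 g/L.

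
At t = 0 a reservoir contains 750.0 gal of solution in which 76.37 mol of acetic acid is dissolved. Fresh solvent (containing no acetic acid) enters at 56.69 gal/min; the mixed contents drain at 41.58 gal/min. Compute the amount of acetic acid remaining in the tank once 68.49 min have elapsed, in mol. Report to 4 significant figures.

7.026 mol

Let m(t) be the amount of acetic acid. Volume: V(t) = V₀ + (Q_in − Q_out) t = 750.0 + 15.1100 t; V(68.49) = 1784.88 gal.
Species balance (pure solvent in): dm/dt = −Q_out · m/V(t).
Separate: dm/m = −Q_out dt/V(t) ⇒ ln(m/m₀) = −(Q_out/(Q_in−Q_out)) ln(V/V₀).
m = m₀ (V₀/V)^(Q_out/(Q_in−Q_out)) = 76.37 × (750.0/1784.88)^(2.75182) = 7.02633 mol.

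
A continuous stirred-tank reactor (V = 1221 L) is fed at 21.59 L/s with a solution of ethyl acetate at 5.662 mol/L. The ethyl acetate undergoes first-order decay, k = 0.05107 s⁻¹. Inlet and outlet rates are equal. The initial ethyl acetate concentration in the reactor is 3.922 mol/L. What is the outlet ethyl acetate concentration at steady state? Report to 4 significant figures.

Accumulation = in − out − consumed: V dC/dt = Q C_in − Q C − k V C.
At steady state: 0 = Q C_in − (Q + kV) C_ss, so C_ss = Q C_in/(Q + kV).
C_ss = 21.59·5.662/(21.59 + 0.05107·1221) = 122.243/83.9465 = 1.45620 mol/L.

1.456 mol/L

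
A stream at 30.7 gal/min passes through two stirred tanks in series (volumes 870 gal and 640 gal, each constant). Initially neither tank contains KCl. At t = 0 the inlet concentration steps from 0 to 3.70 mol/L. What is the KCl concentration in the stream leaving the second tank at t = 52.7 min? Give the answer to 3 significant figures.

2.34 mol/L

Each tank obeys Vᵢ dCᵢ/dt = Q(Cᵢ₋₁ − Cᵢ), so τᵢ = Vᵢ/Q.
τ₁ = 870/30.7 = 28.339 min; τ₂ = 640/30.7 = 20.847 min.
Tank 1: C₁ = C_in(1 − e^(−t/τ₁)). Tank 2 (τ₁ ≠ τ₂): C₂ = C_in[1 − (τ₁ e^(−t/τ₁) − τ₂ e^(−t/τ₂))/(τ₁ − τ₂)].
At t = 52.7: e^(−t/τ₁) = 0.15573, e^(−t/τ₂) = 0.079822.
C₂ = 3.70·[1 − (28.339·0.15573 − 20.847·0.079822)/(7.4919)] = 3.70·0.63306 = 2.3423 mol/L.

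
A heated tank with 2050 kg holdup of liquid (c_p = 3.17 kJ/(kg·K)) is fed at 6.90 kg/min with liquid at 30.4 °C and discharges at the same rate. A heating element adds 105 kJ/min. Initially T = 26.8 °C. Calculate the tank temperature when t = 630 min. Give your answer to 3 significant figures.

34.2 °C

M c_p dT/dt = ṁ c_p (T_in − T) + Q̇.
τ = M/ṁ = 297.10 min; T_ss = T_in + Q̇/(ṁ c_p) = 30.4 + 105/(6.90·3.17) = 35.200 °C.
T approaches T_ss exponentially: T(t) = T_ss + (T₀ − T_ss) e^(−t/τ).
T(630) = 35.200 + (-8.4004)·e^(−630/297.10) = 35.200 + (-8.4004)·0.11997 = 34.193 °C.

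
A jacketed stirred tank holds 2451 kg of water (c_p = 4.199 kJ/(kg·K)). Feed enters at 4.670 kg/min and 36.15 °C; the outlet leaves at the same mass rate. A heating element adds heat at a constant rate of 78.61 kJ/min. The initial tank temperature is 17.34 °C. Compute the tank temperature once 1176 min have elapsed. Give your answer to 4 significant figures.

37.73 °C

Energy balance: M c_p dT/dt = ṁ c_p (T_in − T) + 78.61.
Rearrange: dT/dt = (T_ss − T)/τ with τ = M/ṁ = 524.839 min and T_ss = T_in + Q̇/(ṁ c_p) = 40.1588 °C.
T approaches T_ss exponentially: T(t) = T_ss + (T₀ − T_ss) e^(−t/τ).
T(1176) = 40.1588 + (-22.8188)·e^(−1176/524.839) = 40.1588 + (-22.8188)·0.106386 = 37.7312 °C.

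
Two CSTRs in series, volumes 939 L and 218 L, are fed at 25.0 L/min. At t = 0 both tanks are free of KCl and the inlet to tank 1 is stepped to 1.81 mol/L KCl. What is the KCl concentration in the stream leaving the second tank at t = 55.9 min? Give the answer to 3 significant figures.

1.28 mol/L

Each tank obeys Vᵢ dCᵢ/dt = Q(Cᵢ₋₁ − Cᵢ), so τᵢ = Vᵢ/Q.
τ₁ = 939/25.0 = 37.560 min; τ₂ = 218/25.0 = 8.7200 min.
Solving the cascade with C₁(0)=C₂(0)=0 gives C₂(t) = C_in[1 − (τ₁ e^(−t/τ₁) − τ₂ e^(−t/τ₂))/(τ₁ − τ₂)].
At t = 55.9: e^(−t/τ₁) = 0.22576, e^(−t/τ₂) = 0.0016441.
C₂ = 1.81·[1 − (37.560·0.22576 − 8.7200·0.0016441)/(28.840)] = 1.81·0.70648 = 1.2787 mol/L.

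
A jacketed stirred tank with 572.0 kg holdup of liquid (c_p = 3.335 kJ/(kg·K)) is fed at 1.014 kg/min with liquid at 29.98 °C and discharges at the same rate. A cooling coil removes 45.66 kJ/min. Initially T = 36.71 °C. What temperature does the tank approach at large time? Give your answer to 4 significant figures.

16.48 °C

M c_p dT/dt = ṁ c_p (T_in − T) − Q̇.
At steady state dT/dt = 0 ⇒ T_ss = T_in − Q̇/(ṁ c_p) = 29.98 − 45.66/(1.014·3.335) = 16.4779 °C.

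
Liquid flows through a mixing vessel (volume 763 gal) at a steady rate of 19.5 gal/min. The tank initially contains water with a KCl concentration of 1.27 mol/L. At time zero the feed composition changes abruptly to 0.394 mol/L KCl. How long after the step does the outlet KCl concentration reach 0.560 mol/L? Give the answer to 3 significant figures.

65.1 min

Species balance on the tank: V dC/dt = Q(C_in − C), so τ = V/Q = 39.128 min.
C(t) = C_in + (C₀ − C_in) e^(−t/τ). Set C = 0.560 and solve for t:
e^(−t/τ) = (C − C_in)/(C₀ − C_in) = (0.560 − 0.394)/(1.27 − 0.394) = 0.18950
t = −τ ln(…) = 39.128 × 1.6634 = 65.085 min.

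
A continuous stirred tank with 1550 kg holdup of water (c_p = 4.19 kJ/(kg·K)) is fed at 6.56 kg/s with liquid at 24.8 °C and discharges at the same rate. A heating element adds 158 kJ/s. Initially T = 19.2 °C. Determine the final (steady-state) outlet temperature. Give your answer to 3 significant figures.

30.5 °C

M c_p dT/dt = ṁ c_p (T_in − T) + Q̇.
At steady state dT/dt = 0 ⇒ T_ss = T_in + Q̇/(ṁ c_p) = 24.8 + 158/(6.56·4.19) = 30.548 °C.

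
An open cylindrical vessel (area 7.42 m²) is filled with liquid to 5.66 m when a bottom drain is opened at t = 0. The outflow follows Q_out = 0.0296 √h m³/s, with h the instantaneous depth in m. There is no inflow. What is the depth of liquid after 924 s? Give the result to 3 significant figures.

With no inflow, A dh/dt = −0.0296 √h.
∫ h^(−1/2) dh = −(0.0296/A) ∫ dt, giving 2√h = 2√h₀ − (0.0296/A) t.
√h = √5.66 − 0.0296·924/(2·7.42) = 2.3791 − 1.8430 = 0.53606.
h = 0.53606² = 0.28736 m.

0.287 m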